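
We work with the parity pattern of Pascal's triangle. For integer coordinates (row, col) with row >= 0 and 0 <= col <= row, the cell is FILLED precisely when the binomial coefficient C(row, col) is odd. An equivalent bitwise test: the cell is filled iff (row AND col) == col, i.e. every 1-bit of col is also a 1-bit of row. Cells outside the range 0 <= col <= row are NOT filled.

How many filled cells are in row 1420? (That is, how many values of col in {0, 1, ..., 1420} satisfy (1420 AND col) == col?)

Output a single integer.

Answer: 32

Derivation:
1420 in binary = 10110001100
popcount(1420) = number of 1-bits in 10110001100 = 5
A col c satisfies (1420 AND c) == c iff every set bit of c is also set in 1420; each of the 5 set bits of 1420 can independently be on or off in c.
count = 2^5 = 32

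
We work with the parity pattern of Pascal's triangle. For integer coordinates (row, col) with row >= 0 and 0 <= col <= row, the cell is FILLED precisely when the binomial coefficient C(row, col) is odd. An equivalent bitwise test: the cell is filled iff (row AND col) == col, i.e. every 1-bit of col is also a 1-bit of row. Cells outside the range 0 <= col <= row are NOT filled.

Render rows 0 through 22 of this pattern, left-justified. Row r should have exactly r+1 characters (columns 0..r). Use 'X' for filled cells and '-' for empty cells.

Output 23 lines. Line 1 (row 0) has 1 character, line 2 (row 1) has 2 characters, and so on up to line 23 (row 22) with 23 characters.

r0=0: X
r1=1: XX
r2=10: X-X
r3=11: XXXX
r4=100: X---X
r5=101: XX--XX
r6=110: X-X-X-X
r7=111: XXXXXXXX
r8=1000: X-------X
r9=1001: XX------XX
r10=1010: X-X-----X-X
r11=1011: XXXX----XXXX
r12=1100: X---X---X---X
r13=1101: XX--XX--XX--XX
r14=1110: X-X-X-X-X-X-X-X
r15=1111: XXXXXXXXXXXXXXXX
r16=10000: X---------------X
r17=10001: XX--------------XX
r18=10010: X-X-------------X-X
r19=10011: XXXX------------XXXX
r20=10100: X---X-----------X---X
r21=10101: XX--XX----------XX--XX
r22=10110: X-X-X-X---------X-X-X-X

Answer: X
XX
X-X
XXXX
X---X
XX--XX
X-X-X-X
XXXXXXXX
X-------X
XX------XX
X-X-----X-X
XXXX----XXXX
X---X---X---X
XX--XX--XX--XX
X-X-X-X-X-X-X-X
XXXXXXXXXXXXXXXX
X---------------X
XX--------------XX
X-X-------------X-X
XXXX------------XXXX
X---X-----------X---X
XX--XX----------XX--XX
X-X-X-X---------X-X-X-X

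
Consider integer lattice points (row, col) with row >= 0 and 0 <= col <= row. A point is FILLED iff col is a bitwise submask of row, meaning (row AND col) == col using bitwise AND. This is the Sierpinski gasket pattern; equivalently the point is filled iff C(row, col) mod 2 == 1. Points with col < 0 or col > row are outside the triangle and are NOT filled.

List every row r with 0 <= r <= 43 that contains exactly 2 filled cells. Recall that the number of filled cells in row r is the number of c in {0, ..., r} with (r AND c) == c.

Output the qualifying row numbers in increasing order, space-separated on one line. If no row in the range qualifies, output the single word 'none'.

Row r has 2^popcount(r) filled cells, so we need popcount(r) = log2(2) = 1.
Scan r = 0..43 and keep those with exactly 1 one-bits:
r=0=0 popcount=0 -> skip
r=1=1 popcount=1 -> KEEP
r=2=10 popcount=1 -> KEEP
r=3=11 popcount=2 -> skip
r=4=100 popcount=1 -> KEEP
r=5=101 popcount=2 -> skip
r=6=110 popcount=2 -> skip
r=7=111 popcount=3 -> skip
r=8=1000 popcount=1 -> KEEP
r=9=1001 popcount=2 -> skip
r=10=1010 popcount=2 -> skip
r=11=1011 popcount=3 -> skip
r=12=1100 popcount=2 -> skip
r=13=1101 popcount=3 -> skip
r=14=1110 popcount=3 -> skip
r=15=1111 popcount=4 -> skip
r=16=10000 popcount=1 -> KEEP
r=17=10001 popcount=2 -> skip
r=18=10010 popcount=2 -> skip
r=19=10011 popcount=3 -> skip
r=20=10100 popcount=2 -> skip
r=21=10101 popcount=3 -> skip
r=22=10110 popcount=3 -> skip
r=23=10111 popcount=4 -> skip
r=24=11000 popcount=2 -> skip
r=25=11001 popcount=3 -> skip
r=26=11010 popcount=3 -> skip
r=27=11011 popcount=4 -> skip
r=28=11100 popcount=3 -> skip
r=29=11101 popcount=4 -> skip
r=30=11110 popcount=4 -> skip
r=31=11111 popcount=5 -> skip
r=32=100000 popcount=1 -> KEEP
r=33=100001 popcount=2 -> skip
r=34=100010 popcount=2 -> skip
r=35=100011 popcount=3 -> skip
r=36=100100 popcount=2 -> skip
r=37=100101 popcount=3 -> skip
r=38=100110 popcount=3 -> skip
r=39=100111 popcount=4 -> skip
r=40=101000 popcount=2 -> skip
r=41=101001 popcount=3 -> skip
r=42=101010 popcount=3 -> skip
r=43=101011 popcount=4 -> skip
Kept rows: 1 2 4 8 16 32

Answer: 1 2 4 8 16 32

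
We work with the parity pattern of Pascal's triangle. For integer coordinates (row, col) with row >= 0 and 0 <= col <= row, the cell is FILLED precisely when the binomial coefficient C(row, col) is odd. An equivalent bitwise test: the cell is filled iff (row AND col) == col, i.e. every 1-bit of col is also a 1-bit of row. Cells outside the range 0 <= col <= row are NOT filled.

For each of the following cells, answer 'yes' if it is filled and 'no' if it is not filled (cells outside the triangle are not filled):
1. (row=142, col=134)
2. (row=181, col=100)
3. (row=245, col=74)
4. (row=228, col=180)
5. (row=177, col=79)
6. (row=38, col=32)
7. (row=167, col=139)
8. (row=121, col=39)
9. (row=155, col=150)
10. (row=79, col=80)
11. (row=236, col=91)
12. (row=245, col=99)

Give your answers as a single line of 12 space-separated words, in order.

(142,134): row=0b10001110, col=0b10000110, row AND col = 0b10000110 = 134; 134 == 134 -> filled
(181,100): row=0b10110101, col=0b1100100, row AND col = 0b100100 = 36; 36 != 100 -> empty
(245,74): row=0b11110101, col=0b1001010, row AND col = 0b1000000 = 64; 64 != 74 -> empty
(228,180): row=0b11100100, col=0b10110100, row AND col = 0b10100100 = 164; 164 != 180 -> empty
(177,79): row=0b10110001, col=0b1001111, row AND col = 0b1 = 1; 1 != 79 -> empty
(38,32): row=0b100110, col=0b100000, row AND col = 0b100000 = 32; 32 == 32 -> filled
(167,139): row=0b10100111, col=0b10001011, row AND col = 0b10000011 = 131; 131 != 139 -> empty
(121,39): row=0b1111001, col=0b100111, row AND col = 0b100001 = 33; 33 != 39 -> empty
(155,150): row=0b10011011, col=0b10010110, row AND col = 0b10010010 = 146; 146 != 150 -> empty
(79,80): col outside [0, 79] -> not filled
(236,91): row=0b11101100, col=0b1011011, row AND col = 0b1001000 = 72; 72 != 91 -> empty
(245,99): row=0b11110101, col=0b1100011, row AND col = 0b1100001 = 97; 97 != 99 -> empty

Answer: yes no no no no yes no no no no no no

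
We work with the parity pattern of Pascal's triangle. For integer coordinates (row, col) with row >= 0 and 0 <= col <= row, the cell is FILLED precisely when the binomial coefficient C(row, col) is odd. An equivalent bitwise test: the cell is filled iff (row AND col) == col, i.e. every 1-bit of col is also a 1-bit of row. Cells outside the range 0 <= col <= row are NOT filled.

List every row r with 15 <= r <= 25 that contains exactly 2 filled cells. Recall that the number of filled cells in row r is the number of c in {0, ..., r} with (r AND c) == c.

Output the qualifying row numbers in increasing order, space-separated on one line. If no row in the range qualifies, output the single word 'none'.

Answer: 16

Derivation:
Row r has 2^popcount(r) filled cells, so we need popcount(r) = log2(2) = 1.
Scan r = 15..25 and keep those with exactly 1 one-bits:
r=15=1111 popcount=4 -> skip
r=16=10000 popcount=1 -> KEEP
r=17=10001 popcount=2 -> skip
r=18=10010 popcount=2 -> skip
r=19=10011 popcount=3 -> skip
r=20=10100 popcount=2 -> skip
r=21=10101 popcount=3 -> skip
r=22=10110 popcount=3 -> skip
r=23=10111 popcount=4 -> skip
r=24=11000 popcount=2 -> skip
r=25=11001 popcount=3 -> skip
Kept rows: 16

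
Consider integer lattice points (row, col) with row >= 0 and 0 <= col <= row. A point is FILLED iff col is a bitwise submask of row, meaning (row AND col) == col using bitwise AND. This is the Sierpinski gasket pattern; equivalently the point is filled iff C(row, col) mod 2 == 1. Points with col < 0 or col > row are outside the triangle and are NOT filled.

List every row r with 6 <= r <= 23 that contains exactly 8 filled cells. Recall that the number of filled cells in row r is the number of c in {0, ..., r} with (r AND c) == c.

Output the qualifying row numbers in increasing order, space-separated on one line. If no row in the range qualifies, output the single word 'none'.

Answer: 7 11 13 14 19 21 22

Derivation:
Row r has 2^popcount(r) filled cells, so we need popcount(r) = log2(8) = 3.
Scan r = 6..23 and keep those with exactly 3 one-bits:
r=6=110 popcount=2 -> skip
r=7=111 popcount=3 -> KEEP
r=8=1000 popcount=1 -> skip
r=9=1001 popcount=2 -> skip
r=10=1010 popcount=2 -> skip
r=11=1011 popcount=3 -> KEEP
r=12=1100 popcount=2 -> skip
r=13=1101 popcount=3 -> KEEP
r=14=1110 popcount=3 -> KEEP
r=15=1111 popcount=4 -> skip
r=16=10000 popcount=1 -> skip
r=17=10001 popcount=2 -> skip
r=18=10010 popcount=2 -> skip
r=19=10011 popcount=3 -> KEEP
r=20=10100 popcount=2 -> skip
r=21=10101 popcount=3 -> KEEP
r=22=10110 popcount=3 -> KEEP
r=23=10111 popcount=4 -> skip
Kept rows: 7 11 13 14 19 21 22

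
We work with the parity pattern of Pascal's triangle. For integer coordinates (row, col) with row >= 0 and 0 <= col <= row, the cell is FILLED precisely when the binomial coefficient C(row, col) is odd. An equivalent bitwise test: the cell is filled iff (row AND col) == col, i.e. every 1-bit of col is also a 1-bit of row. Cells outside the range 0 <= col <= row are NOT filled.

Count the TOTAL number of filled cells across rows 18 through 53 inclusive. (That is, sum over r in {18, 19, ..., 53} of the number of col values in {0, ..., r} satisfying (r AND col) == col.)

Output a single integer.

Answer: 378

Derivation:
r18=10010 pc2: +4 =4
r19=10011 pc3: +8 =12
r20=10100 pc2: +4 =16
r21=10101 pc3: +8 =24
r22=10110 pc3: +8 =32
r23=10111 pc4: +16 =48
r24=11000 pc2: +4 =52
r25=11001 pc3: +8 =60
r26=11010 pc3: +8 =68
r27=11011 pc4: +16 =84
r28=11100 pc3: +8 =92
r29=11101 pc4: +16 =108
r30=11110 pc4: +16 =124
r31=11111 pc5: +32 =156
r32=100000 pc1: +2 =158
r33=100001 pc2: +4 =162
r34=100010 pc2: +4 =166
r35=100011 pc3: +8 =174
r36=100100 pc2: +4 =178
r37=100101 pc3: +8 =186
r38=100110 pc3: +8 =194
r39=100111 pc4: +16 =210
r40=101000 pc2: +4 =214
r41=101001 pc3: +8 =222
r42=101010 pc3: +8 =230
r43=101011 pc4: +16 =246
r44=101100 pc3: +8 =254
r45=101101 pc4: +16 =270
r46=101110 pc4: +16 =286
r47=101111 pc5: +32 =318
r48=110000 pc2: +4 =322
r49=110001 pc3: +8 =330
r50=110010 pc3: +8 =338
r51=110011 pc4: +16 =354
r52=110100 pc3: +8 =362
r53=110101 pc4: +16 =378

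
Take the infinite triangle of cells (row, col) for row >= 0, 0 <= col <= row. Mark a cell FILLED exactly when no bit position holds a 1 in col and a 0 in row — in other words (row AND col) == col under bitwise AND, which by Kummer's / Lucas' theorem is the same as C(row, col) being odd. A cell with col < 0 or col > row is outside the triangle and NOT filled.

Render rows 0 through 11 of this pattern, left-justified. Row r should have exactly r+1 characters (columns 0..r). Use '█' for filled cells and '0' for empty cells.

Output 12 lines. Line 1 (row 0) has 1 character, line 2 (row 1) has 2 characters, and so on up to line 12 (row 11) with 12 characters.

Answer: █
██
█0█
████
█000█
██00██
█0█0█0█
████████
█0000000█
██000000██
█0█00000█0█
████0000████

Derivation:
r0=0: █
r1=1: ██
r2=10: █0█
r3=11: ████
r4=100: █000█
r5=101: ██00██
r6=110: █0█0█0█
r7=111: ████████
r8=1000: █0000000█
r9=1001: ██000000██
r10=1010: █0█00000█0█
r11=1011: ████0000████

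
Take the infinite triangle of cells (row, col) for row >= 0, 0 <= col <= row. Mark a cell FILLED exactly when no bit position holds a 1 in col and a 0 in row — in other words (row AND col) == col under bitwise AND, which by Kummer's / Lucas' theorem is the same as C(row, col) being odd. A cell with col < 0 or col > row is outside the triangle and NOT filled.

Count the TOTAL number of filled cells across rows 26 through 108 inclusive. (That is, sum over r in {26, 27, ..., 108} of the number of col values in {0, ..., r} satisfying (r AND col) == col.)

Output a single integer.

Answer: 1264

Derivation:
r26=11010 pc3: +8 =8
r27=11011 pc4: +16 =24
r28=11100 pc3: +8 =32
r29=11101 pc4: +16 =48
r30=11110 pc4: +16 =64
r31=11111 pc5: +32 =96
r32=100000 pc1: +2 =98
r33=100001 pc2: +4 =102
r34=100010 pc2: +4 =106
r35=100011 pc3: +8 =114
r36=100100 pc2: +4 =118
r37=100101 pc3: +8 =126
r38=100110 pc3: +8 =134
r39=100111 pc4: +16 =150
r40=101000 pc2: +4 =154
r41=101001 pc3: +8 =162
r42=101010 pc3: +8 =170
r43=101011 pc4: +16 =186
r44=101100 pc3: +8 =194
r45=101101 pc4: +16 =210
r46=101110 pc4: +16 =226
r47=101111 pc5: +32 =258
r48=110000 pc2: +4 =262
r49=110001 pc3: +8 =270
r50=110010 pc3: +8 =278
r51=110011 pc4: +16 =294
r52=110100 pc3: +8 =302
r53=110101 pc4: +16 =318
r54=110110 pc4: +16 =334
r55=110111 pc5: +32 =366
r56=111000 pc3: +8 =374
r57=111001 pc4: +16 =390
r58=111010 pc4: +16 =406
r59=111011 pc5: +32 =438
r60=111100 pc4: +16 =454
r61=111101 pc5: +32 =486
r62=111110 pc5: +32 =518
r63=111111 pc6: +64 =582
r64=1000000 pc1: +2 =584
r65=1000001 pc2: +4 =588
r66=1000010 pc2: +4 =592
r67=1000011 pc3: +8 =600
r68=1000100 pc2: +4 =604
r69=1000101 pc3: +8 =612
r70=1000110 pc3: +8 =620
r71=1000111 pc4: +16 =636
r72=1001000 pc2: +4 =640
r73=1001001 pc3: +8 =648
r74=1001010 pc3: +8 =656
r75=1001011 pc4: +16 =672
r76=1001100 pc3: +8 =680
r77=1001101 pc4: +16 =696
r78=1001110 pc4: +16 =712
r79=1001111 pc5: +32 =744
r80=1010000 pc2: +4 =748
r81=1010001 pc3: +8 =756
r82=1010010 pc3: +8 =764
r83=1010011 pc4: +16 =780
r84=1010100 pc3: +8 =788
r85=1010101 pc4: +16 =804
r86=1010110 pc4: +16 =820
r87=1010111 pc5: +32 =852
r88=1011000 pc3: +8 =860
r89=1011001 pc4: +16 =876
r90=1011010 pc4: +16 =892
r91=1011011 pc5: +32 =924
r92=1011100 pc4: +16 =940
r93=1011101 pc5: +32 =972
r94=1011110 pc5: +32 =1004
r95=1011111 pc6: +64 =1068
r96=1100000 pc2: +4 =1072
r97=1100001 pc3: +8 =1080
r98=1100010 pc3: +8 =1088
r99=1100011 pc4: +16 =1104
r100=1100100 pc3: +8 =1112
r101=1100101 pc4: +16 =1128
r102=1100110 pc4: +16 =1144
r103=1100111 pc5: +32 =1176
r104=1101000 pc3: +8 =1184
r105=1101001 pc4: +16 =1200
r106=1101010 pc4: +16 =1216
r107=1101011 pc5: +32 =1248
r108=1101100 pc4: +16 =1264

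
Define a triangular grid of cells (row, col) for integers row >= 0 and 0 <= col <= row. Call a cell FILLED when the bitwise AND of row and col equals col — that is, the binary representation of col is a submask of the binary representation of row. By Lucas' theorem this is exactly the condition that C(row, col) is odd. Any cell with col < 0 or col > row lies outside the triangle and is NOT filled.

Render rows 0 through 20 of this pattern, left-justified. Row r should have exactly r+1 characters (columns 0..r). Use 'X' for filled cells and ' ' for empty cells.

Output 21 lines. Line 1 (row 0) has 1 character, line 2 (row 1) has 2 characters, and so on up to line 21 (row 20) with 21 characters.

r0=0: X
r1=1: XX
r2=10: X X
r3=11: XXXX
r4=100: X   X
r5=101: XX  XX
r6=110: X X X X
r7=111: XXXXXXXX
r8=1000: X       X
r9=1001: XX      XX
r10=1010: X X     X X
r11=1011: XXXX    XXXX
r12=1100: X   X   X   X
r13=1101: XX  XX  XX  XX
r14=1110: X X X X X X X X
r15=1111: XXXXXXXXXXXXXXXX
r16=10000: X               X
r17=10001: XX              XX
r18=10010: X X             X X
r19=10011: XXXX            XXXX
r20=10100: X   X           X   X

Answer: X
XX
X X
XXXX
X   X
XX  XX
X X X X
XXXXXXXX
X       X
XX      XX
X X     X X
XXXX    XXXX
X   X   X   X
XX  XX  XX  XX
X X X X X X X X
XXXXXXXXXXXXXXXX
X               X
XX              XX
X X             X X
XXXX            XXXX
X   X           X   X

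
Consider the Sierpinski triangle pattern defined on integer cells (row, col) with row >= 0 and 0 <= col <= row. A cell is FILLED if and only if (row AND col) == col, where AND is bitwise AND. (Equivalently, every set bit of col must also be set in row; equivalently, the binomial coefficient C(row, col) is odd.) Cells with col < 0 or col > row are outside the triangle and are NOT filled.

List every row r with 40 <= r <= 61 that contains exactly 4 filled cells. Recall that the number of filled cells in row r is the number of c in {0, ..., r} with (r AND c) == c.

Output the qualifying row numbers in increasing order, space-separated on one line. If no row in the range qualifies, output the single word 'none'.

Answer: 40 48

Derivation:
Row r has 2^popcount(r) filled cells, so we need popcount(r) = log2(4) = 2.
Scan r = 40..61 and keep those with exactly 2 one-bits:
r=40=101000 popcount=2 -> KEEP
r=41=101001 popcount=3 -> skip
r=42=101010 popcount=3 -> skip
r=43=101011 popcount=4 -> skip
r=44=101100 popcount=3 -> skip
r=45=101101 popcount=4 -> skip
r=46=101110 popcount=4 -> skip
r=47=101111 popcount=5 -> skip
r=48=110000 popcount=2 -> KEEP
r=49=110001 popcount=3 -> skip
r=50=110010 popcount=3 -> skip
r=51=110011 popcount=4 -> skip
r=52=110100 popcount=3 -> skip
r=53=110101 popcount=4 -> skip
r=54=110110 popcount=4 -> skip
r=55=110111 popcount=5 -> skip
r=56=111000 popcount=3 -> skip
r=57=111001 popcount=4 -> skip
r=58=111010 popcount=4 -> skip
r=59=111011 popcount=5 -> skip
r=60=111100 popcount=4 -> skip
r=61=111101 popcount=5 -> skip
Kept rows: 40 48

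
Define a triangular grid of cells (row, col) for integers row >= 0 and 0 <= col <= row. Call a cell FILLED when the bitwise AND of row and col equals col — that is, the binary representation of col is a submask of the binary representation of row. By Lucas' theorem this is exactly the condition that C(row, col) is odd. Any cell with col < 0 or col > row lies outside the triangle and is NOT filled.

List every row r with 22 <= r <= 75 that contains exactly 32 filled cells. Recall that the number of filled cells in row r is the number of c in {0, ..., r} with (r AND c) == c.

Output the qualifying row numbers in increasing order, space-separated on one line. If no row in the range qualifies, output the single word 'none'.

Answer: 31 47 55 59 61 62

Derivation:
Row r has 2^popcount(r) filled cells, so we need popcount(r) = log2(32) = 5.
Scan r = 22..75 and keep those with exactly 5 one-bits:
r=22=10110 popcount=3 -> skip
r=23=10111 popcount=4 -> skip
r=24=11000 popcount=2 -> skip
r=25=11001 popcount=3 -> skip
r=26=11010 popcount=3 -> skip
r=27=11011 popcount=4 -> skip
r=28=11100 popcount=3 -> skip
r=29=11101 popcount=4 -> skip
r=30=11110 popcount=4 -> skip
r=31=11111 popcount=5 -> KEEP
r=32=100000 popcount=1 -> skip
r=33=100001 popcount=2 -> skip
r=34=100010 popcount=2 -> skip
r=35=100011 popcount=3 -> skip
r=36=100100 popcount=2 -> skip
r=37=100101 popcount=3 -> skip
r=38=100110 popcount=3 -> skip
r=39=100111 popcount=4 -> skip
r=40=101000 popcount=2 -> skip
r=41=101001 popcount=3 -> skip
r=42=101010 popcount=3 -> skip
r=43=101011 popcount=4 -> skip
r=44=101100 popcount=3 -> skip
r=45=101101 popcount=4 -> skip
r=46=101110 popcount=4 -> skip
r=47=101111 popcount=5 -> KEEP
r=48=110000 popcount=2 -> skip
r=49=110001 popcount=3 -> skip
r=50=110010 popcount=3 -> skip
r=51=110011 popcount=4 -> skip
r=52=110100 popcount=3 -> skip
r=53=110101 popcount=4 -> skip
r=54=110110 popcount=4 -> skip
r=55=110111 popcount=5 -> KEEP
r=56=111000 popcount=3 -> skip
r=57=111001 popcount=4 -> skip
r=58=111010 popcount=4 -> skip
r=59=111011 popcount=5 -> KEEP
r=60=111100 popcount=4 -> skip
r=61=111101 popcount=5 -> KEEP
r=62=111110 popcount=5 -> KEEP
r=63=111111 popcount=6 -> skip
r=64=1000000 popcount=1 -> skip
r=65=1000001 popcount=2 -> skip
r=66=1000010 popcount=2 -> skip
r=67=1000011 popcount=3 -> skip
r=68=1000100 popcount=2 -> skip
r=69=1000101 popcount=3 -> skip
r=70=1000110 popcount=3 -> skip
r=71=1000111 popcount=4 -> skip
r=72=1001000 popcount=2 -> skip
r=73=1001001 popcount=3 -> skip
r=74=1001010 popcount=3 -> skip
r=75=1001011 popcount=4 -> skip
Kept rows: 31 47 55 59 61 62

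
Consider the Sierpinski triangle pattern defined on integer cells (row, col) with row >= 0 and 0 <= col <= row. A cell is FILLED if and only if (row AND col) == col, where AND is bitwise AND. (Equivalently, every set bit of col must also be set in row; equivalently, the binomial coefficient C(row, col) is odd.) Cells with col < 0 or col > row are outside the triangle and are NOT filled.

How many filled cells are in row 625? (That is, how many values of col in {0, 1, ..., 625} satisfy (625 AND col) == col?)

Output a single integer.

625 in binary = 1001110001
popcount(625) = number of 1-bits in 1001110001 = 5
A col c satisfies (625 AND c) == c iff every set bit of c is also set in 625; each of the 5 set bits of 625 can independently be on or off in c.
count = 2^5 = 32

Answer: 32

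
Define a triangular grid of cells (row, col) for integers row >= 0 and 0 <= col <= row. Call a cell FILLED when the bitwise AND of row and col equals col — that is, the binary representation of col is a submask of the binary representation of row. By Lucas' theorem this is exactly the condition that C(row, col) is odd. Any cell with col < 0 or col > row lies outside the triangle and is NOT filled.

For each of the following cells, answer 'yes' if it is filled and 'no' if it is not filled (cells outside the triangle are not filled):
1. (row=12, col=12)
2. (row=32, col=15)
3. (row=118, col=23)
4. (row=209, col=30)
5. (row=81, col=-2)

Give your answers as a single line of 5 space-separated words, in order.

(12,12): row=0b1100, col=0b1100, row AND col = 0b1100 = 12; 12 == 12 -> filled
(32,15): row=0b100000, col=0b1111, row AND col = 0b0 = 0; 0 != 15 -> empty
(118,23): row=0b1110110, col=0b10111, row AND col = 0b10110 = 22; 22 != 23 -> empty
(209,30): row=0b11010001, col=0b11110, row AND col = 0b10000 = 16; 16 != 30 -> empty
(81,-2): col outside [0, 81] -> not filled

Answer: yes no no no no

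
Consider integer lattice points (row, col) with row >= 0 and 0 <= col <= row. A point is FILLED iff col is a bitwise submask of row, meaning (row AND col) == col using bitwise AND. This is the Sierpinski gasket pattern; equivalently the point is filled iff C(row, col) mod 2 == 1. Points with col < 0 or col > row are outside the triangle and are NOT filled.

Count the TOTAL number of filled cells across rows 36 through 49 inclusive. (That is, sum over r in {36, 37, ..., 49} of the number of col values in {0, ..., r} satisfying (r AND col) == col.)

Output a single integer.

Answer: 156

Derivation:
r36=100100 pc2: +4 =4
r37=100101 pc3: +8 =12
r38=100110 pc3: +8 =20
r39=100111 pc4: +16 =36
r40=101000 pc2: +4 =40
r41=101001 pc3: +8 =48
r42=101010 pc3: +8 =56
r43=101011 pc4: +16 =72
r44=101100 pc3: +8 =80
r45=101101 pc4: +16 =96
r46=101110 pc4: +16 =112
r47=101111 pc5: +32 =144
r48=110000 pc2: +4 =148
r49=110001 pc3: +8 =156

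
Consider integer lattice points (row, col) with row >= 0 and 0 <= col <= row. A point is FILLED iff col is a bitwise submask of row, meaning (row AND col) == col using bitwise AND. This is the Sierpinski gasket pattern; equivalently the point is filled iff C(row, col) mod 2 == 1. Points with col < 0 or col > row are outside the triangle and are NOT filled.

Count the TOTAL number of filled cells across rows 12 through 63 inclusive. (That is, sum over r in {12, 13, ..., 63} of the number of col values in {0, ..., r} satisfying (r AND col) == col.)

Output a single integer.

r12=1100 pc2: +4 =4
r13=1101 pc3: +8 =12
r14=1110 pc3: +8 =20
r15=1111 pc4: +16 =36
r16=10000 pc1: +2 =38
r17=10001 pc2: +4 =42
r18=10010 pc2: +4 =46
r19=10011 pc3: +8 =54
r20=10100 pc2: +4 =58
r21=10101 pc3: +8 =66
r22=10110 pc3: +8 =74
r23=10111 pc4: +16 =90
r24=11000 pc2: +4 =94
r25=11001 pc3: +8 =102
r26=11010 pc3: +8 =110
r27=11011 pc4: +16 =126
r28=11100 pc3: +8 =134
r29=11101 pc4: +16 =150
r30=11110 pc4: +16 =166
r31=11111 pc5: +32 =198
r32=100000 pc1: +2 =200
r33=100001 pc2: +4 =204
r34=100010 pc2: +4 =208
r35=100011 pc3: +8 =216
r36=100100 pc2: +4 =220
r37=100101 pc3: +8 =228
r38=100110 pc3: +8 =236
r39=100111 pc4: +16 =252
r40=101000 pc2: +4 =256
r41=101001 pc3: +8 =264
r42=101010 pc3: +8 =272
r43=101011 pc4: +16 =288
r44=101100 pc3: +8 =296
r45=101101 pc4: +16 =312
r46=101110 pc4: +16 =328
r47=101111 pc5: +32 =360
r48=110000 pc2: +4 =364
r49=110001 pc3: +8 =372
r50=110010 pc3: +8 =380
r51=110011 pc4: +16 =396
r52=110100 pc3: +8 =404
r53=110101 pc4: +16 =420
r54=110110 pc4: +16 =436
r55=110111 pc5: +32 =468
r56=111000 pc3: +8 =476
r57=111001 pc4: +16 =492
r58=111010 pc4: +16 =508
r59=111011 pc5: +32 =540
r60=111100 pc4: +16 =556
r61=111101 pc5: +32 =588
r62=111110 pc5: +32 =620
r63=111111 pc6: +64 =684

Answer: 684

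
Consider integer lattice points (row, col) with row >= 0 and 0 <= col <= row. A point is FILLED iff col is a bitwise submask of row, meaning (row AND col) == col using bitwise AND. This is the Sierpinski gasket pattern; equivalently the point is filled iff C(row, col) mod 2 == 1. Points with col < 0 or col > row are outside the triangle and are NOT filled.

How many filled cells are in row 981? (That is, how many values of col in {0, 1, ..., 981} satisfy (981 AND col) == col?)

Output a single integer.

Answer: 128

Derivation:
981 in binary = 1111010101
popcount(981) = number of 1-bits in 1111010101 = 7
A col c satisfies (981 AND c) == c iff every set bit of c is also set in 981; each of the 7 set bits of 981 can independently be on or off in c.
count = 2^7 = 128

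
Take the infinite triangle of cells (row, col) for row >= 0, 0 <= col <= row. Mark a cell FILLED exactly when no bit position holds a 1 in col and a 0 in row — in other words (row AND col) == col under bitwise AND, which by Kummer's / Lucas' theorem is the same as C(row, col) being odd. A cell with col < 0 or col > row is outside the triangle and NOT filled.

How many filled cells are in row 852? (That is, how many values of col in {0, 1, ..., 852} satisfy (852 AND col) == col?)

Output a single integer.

Answer: 32

Derivation:
852 in binary = 1101010100
popcount(852) = number of 1-bits in 1101010100 = 5
A col c satisfies (852 AND c) == c iff every set bit of c is also set in 852; each of the 5 set bits of 852 can independently be on or off in c.
count = 2^5 = 32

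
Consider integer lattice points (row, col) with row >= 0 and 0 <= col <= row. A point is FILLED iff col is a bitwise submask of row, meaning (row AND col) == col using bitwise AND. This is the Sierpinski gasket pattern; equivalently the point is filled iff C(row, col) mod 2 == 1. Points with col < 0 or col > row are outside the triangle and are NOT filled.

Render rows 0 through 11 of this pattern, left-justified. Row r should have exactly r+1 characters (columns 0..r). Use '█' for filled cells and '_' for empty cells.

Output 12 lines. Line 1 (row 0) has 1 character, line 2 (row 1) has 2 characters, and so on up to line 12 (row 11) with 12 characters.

Answer: █
██
█_█
████
█___█
██__██
█_█_█_█
████████
█_______█
██______██
█_█_____█_█
████____████

Derivation:
r0=0: █
r1=1: ██
r2=10: █_█
r3=11: ████
r4=100: █___█
r5=101: ██__██
r6=110: █_█_█_█
r7=111: ████████
r8=1000: █_______█
r9=1001: ██______██
r10=1010: █_█_____█_█
r11=1011: ████____████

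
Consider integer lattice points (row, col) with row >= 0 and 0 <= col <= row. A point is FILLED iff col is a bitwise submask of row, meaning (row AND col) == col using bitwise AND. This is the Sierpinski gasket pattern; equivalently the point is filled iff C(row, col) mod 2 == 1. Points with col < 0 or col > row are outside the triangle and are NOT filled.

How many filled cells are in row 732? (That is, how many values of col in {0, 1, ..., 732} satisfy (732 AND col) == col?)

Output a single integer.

Answer: 64

Derivation:
732 in binary = 1011011100
popcount(732) = number of 1-bits in 1011011100 = 6
A col c satisfies (732 AND c) == c iff every set bit of c is also set in 732; each of the 6 set bits of 732 can independently be on or off in c.
count = 2^6 = 64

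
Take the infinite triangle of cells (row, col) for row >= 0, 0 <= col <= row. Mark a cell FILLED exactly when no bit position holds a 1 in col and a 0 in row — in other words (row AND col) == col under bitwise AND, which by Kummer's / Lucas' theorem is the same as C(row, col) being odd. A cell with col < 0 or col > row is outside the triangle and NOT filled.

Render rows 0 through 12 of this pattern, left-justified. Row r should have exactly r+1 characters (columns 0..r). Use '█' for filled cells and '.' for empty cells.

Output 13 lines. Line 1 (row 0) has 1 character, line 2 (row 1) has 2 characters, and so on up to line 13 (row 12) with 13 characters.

Answer: █
██
█.█
████
█...█
██..██
█.█.█.█
████████
█.......█
██......██
█.█.....█.█
████....████
█...█...█...█

Derivation:
r0=0: █
r1=1: ██
r2=10: █.█
r3=11: ████
r4=100: █...█
r5=101: ██..██
r6=110: █.█.█.█
r7=111: ████████
r8=1000: █.......█
r9=1001: ██......██
r10=1010: █.█.....█.█
r11=1011: ████....████
r12=1100: █...█...█...█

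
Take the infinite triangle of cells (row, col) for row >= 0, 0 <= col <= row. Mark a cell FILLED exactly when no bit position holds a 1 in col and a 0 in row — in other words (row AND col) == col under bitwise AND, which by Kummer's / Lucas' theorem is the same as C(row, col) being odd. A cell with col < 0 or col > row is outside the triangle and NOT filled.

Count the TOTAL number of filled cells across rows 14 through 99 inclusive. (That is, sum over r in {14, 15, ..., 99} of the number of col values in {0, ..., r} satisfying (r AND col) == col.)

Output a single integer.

r14=1110 pc3: +8 =8
r15=1111 pc4: +16 =24
r16=10000 pc1: +2 =26
r17=10001 pc2: +4 =30
r18=10010 pc2: +4 =34
r19=10011 pc3: +8 =42
r20=10100 pc2: +4 =46
r21=10101 pc3: +8 =54
r22=10110 pc3: +8 =62
r23=10111 pc4: +16 =78
r24=11000 pc2: +4 =82
r25=11001 pc3: +8 =90
r26=11010 pc3: +8 =98
r27=11011 pc4: +16 =114
r28=11100 pc3: +8 =122
r29=11101 pc4: +16 =138
r30=11110 pc4: +16 =154
r31=11111 pc5: +32 =186
r32=100000 pc1: +2 =188
r33=100001 pc2: +4 =192
r34=100010 pc2: +4 =196
r35=100011 pc3: +8 =204
r36=100100 pc2: +4 =208
r37=100101 pc3: +8 =216
r38=100110 pc3: +8 =224
r39=100111 pc4: +16 =240
r40=101000 pc2: +4 =244
r41=101001 pc3: +8 =252
r42=101010 pc3: +8 =260
r43=101011 pc4: +16 =276
r44=101100 pc3: +8 =284
r45=101101 pc4: +16 =300
r46=101110 pc4: +16 =316
r47=101111 pc5: +32 =348
r48=110000 pc2: +4 =352
r49=110001 pc3: +8 =360
r50=110010 pc3: +8 =368
r51=110011 pc4: +16 =384
r52=110100 pc3: +8 =392
r53=110101 pc4: +16 =408
r54=110110 pc4: +16 =424
r55=110111 pc5: +32 =456
r56=111000 pc3: +8 =464
r57=111001 pc4: +16 =480
r58=111010 pc4: +16 =496
r59=111011 pc5: +32 =528
r60=111100 pc4: +16 =544
r61=111101 pc5: +32 =576
r62=111110 pc5: +32 =608
r63=111111 pc6: +64 =672
r64=1000000 pc1: +2 =674
r65=1000001 pc2: +4 =678
r66=1000010 pc2: +4 =682
r67=1000011 pc3: +8 =690
r68=1000100 pc2: +4 =694
r69=1000101 pc3: +8 =702
r70=1000110 pc3: +8 =710
r71=1000111 pc4: +16 =726
r72=1001000 pc2: +4 =730
r73=1001001 pc3: +8 =738
r74=1001010 pc3: +8 =746
r75=1001011 pc4: +16 =762
r76=1001100 pc3: +8 =770
r77=1001101 pc4: +16 =786
r78=1001110 pc4: +16 =802
r79=1001111 pc5: +32 =834
r80=1010000 pc2: +4 =838
r81=1010001 pc3: +8 =846
r82=1010010 pc3: +8 =854
r83=1010011 pc4: +16 =870
r84=1010100 pc3: +8 =878
r85=1010101 pc4: +16 =894
r86=1010110 pc4: +16 =910
r87=1010111 pc5: +32 =942
r88=1011000 pc3: +8 =950
r89=1011001 pc4: +16 =966
r90=1011010 pc4: +16 =982
r91=1011011 pc5: +32 =1014
r92=1011100 pc4: +16 =1030
r93=1011101 pc5: +32 =1062
r94=1011110 pc5: +32 =1094
r95=1011111 pc6: +64 =1158
r96=1100000 pc2: +4 =1162
r97=1100001 pc3: +8 =1170
r98=1100010 pc3: +8 =1178
r99=1100011 pc4: +16 =1194

Answer: 1194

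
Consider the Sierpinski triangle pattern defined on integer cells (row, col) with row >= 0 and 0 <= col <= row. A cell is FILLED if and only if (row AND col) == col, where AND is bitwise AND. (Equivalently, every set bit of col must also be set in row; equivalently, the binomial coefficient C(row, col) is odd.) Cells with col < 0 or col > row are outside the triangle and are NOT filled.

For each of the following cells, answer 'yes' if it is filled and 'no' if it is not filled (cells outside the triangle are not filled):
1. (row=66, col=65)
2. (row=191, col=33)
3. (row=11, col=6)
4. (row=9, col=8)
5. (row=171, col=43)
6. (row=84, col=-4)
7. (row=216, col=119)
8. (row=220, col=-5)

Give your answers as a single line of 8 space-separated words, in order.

(66,65): row=0b1000010, col=0b1000001, row AND col = 0b1000000 = 64; 64 != 65 -> empty
(191,33): row=0b10111111, col=0b100001, row AND col = 0b100001 = 33; 33 == 33 -> filled
(11,6): row=0b1011, col=0b110, row AND col = 0b10 = 2; 2 != 6 -> empty
(9,8): row=0b1001, col=0b1000, row AND col = 0b1000 = 8; 8 == 8 -> filled
(171,43): row=0b10101011, col=0b101011, row AND col = 0b101011 = 43; 43 == 43 -> filled
(84,-4): col outside [0, 84] -> not filled
(216,119): row=0b11011000, col=0b1110111, row AND col = 0b1010000 = 80; 80 != 119 -> empty
(220,-5): col outside [0, 220] -> not filled

Answer: no yes no yes yes no no no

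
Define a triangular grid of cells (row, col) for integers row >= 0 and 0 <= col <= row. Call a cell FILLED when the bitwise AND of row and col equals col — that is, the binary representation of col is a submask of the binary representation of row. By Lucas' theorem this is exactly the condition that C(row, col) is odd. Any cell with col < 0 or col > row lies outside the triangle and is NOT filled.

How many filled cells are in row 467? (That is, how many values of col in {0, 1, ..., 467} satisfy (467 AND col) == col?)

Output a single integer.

467 in binary = 111010011
popcount(467) = number of 1-bits in 111010011 = 6
A col c satisfies (467 AND c) == c iff every set bit of c is also set in 467; each of the 6 set bits of 467 can independently be on or off in c.
count = 2^6 = 64

Answer: 64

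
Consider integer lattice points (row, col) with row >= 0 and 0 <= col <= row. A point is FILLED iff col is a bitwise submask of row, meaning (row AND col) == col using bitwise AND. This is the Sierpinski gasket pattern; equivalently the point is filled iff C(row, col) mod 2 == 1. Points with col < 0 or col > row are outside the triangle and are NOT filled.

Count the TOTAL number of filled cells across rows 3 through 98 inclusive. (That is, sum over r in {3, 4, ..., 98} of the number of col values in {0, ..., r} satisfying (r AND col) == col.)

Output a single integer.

r3=11 pc2: +4 =4
r4=100 pc1: +2 =6
r5=101 pc2: +4 =10
r6=110 pc2: +4 =14
r7=111 pc3: +8 =22
r8=1000 pc1: +2 =24
r9=1001 pc2: +4 =28
r10=1010 pc2: +4 =32
r11=1011 pc3: +8 =40
r12=1100 pc2: +4 =44
r13=1101 pc3: +8 =52
r14=1110 pc3: +8 =60
r15=1111 pc4: +16 =76
r16=10000 pc1: +2 =78
r17=10001 pc2: +4 =82
r18=10010 pc2: +4 =86
r19=10011 pc3: +8 =94
r20=10100 pc2: +4 =98
r21=10101 pc3: +8 =106
r22=10110 pc3: +8 =114
r23=10111 pc4: +16 =130
r24=11000 pc2: +4 =134
r25=11001 pc3: +8 =142
r26=11010 pc3: +8 =150
r27=11011 pc4: +16 =166
r28=11100 pc3: +8 =174
r29=11101 pc4: +16 =190
r30=11110 pc4: +16 =206
r31=11111 pc5: +32 =238
r32=100000 pc1: +2 =240
r33=100001 pc2: +4 =244
r34=100010 pc2: +4 =248
r35=100011 pc3: +8 =256
r36=100100 pc2: +4 =260
r37=100101 pc3: +8 =268
r38=100110 pc3: +8 =276
r39=100111 pc4: +16 =292
r40=101000 pc2: +4 =296
r41=101001 pc3: +8 =304
r42=101010 pc3: +8 =312
r43=101011 pc4: +16 =328
r44=101100 pc3: +8 =336
r45=101101 pc4: +16 =352
r46=101110 pc4: +16 =368
r47=101111 pc5: +32 =400
r48=110000 pc2: +4 =404
r49=110001 pc3: +8 =412
r50=110010 pc3: +8 =420
r51=110011 pc4: +16 =436
r52=110100 pc3: +8 =444
r53=110101 pc4: +16 =460
r54=110110 pc4: +16 =476
r55=110111 pc5: +32 =508
r56=111000 pc3: +8 =516
r57=111001 pc4: +16 =532
r58=111010 pc4: +16 =548
r59=111011 pc5: +32 =580
r60=111100 pc4: +16 =596
r61=111101 pc5: +32 =628
r62=111110 pc5: +32 =660
r63=111111 pc6: +64 =724
r64=1000000 pc1: +2 =726
r65=1000001 pc2: +4 =730
r66=1000010 pc2: +4 =734
r67=1000011 pc3: +8 =742
r68=1000100 pc2: +4 =746
r69=1000101 pc3: +8 =754
r70=1000110 pc3: +8 =762
r71=1000111 pc4: +16 =778
r72=1001000 pc2: +4 =782
r73=1001001 pc3: +8 =790
r74=1001010 pc3: +8 =798
r75=1001011 pc4: +16 =814
r76=1001100 pc3: +8 =822
r77=1001101 pc4: +16 =838
r78=1001110 pc4: +16 =854
r79=1001111 pc5: +32 =886
r80=1010000 pc2: +4 =890
r81=1010001 pc3: +8 =898
r82=1010010 pc3: +8 =906
r83=1010011 pc4: +16 =922
r84=1010100 pc3: +8 =930
r85=1010101 pc4: +16 =946
r86=1010110 pc4: +16 =962
r87=1010111 pc5: +32 =994
r88=1011000 pc3: +8 =1002
r89=1011001 pc4: +16 =1018
r90=1011010 pc4: +16 =1034
r91=1011011 pc5: +32 =1066
r92=1011100 pc4: +16 =1082
r93=1011101 pc5: +32 =1114
r94=1011110 pc5: +32 =1146
r95=1011111 pc6: +64 =1210
r96=1100000 pc2: +4 =1214
r97=1100001 pc3: +8 =1222
r98=1100010 pc3: +8 =1230

Answer: 1230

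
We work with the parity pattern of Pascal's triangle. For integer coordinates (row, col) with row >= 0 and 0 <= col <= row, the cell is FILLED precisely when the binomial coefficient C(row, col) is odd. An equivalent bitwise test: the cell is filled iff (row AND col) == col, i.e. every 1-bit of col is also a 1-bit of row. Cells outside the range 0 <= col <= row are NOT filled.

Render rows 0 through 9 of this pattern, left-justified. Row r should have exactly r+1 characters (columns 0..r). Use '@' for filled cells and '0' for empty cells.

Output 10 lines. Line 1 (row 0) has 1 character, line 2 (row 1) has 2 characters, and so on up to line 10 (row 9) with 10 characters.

r0=0: @
r1=1: @@
r2=10: @0@
r3=11: @@@@
r4=100: @000@
r5=101: @@00@@
r6=110: @0@0@0@
r7=111: @@@@@@@@
r8=1000: @0000000@
r9=1001: @@000000@@

Answer: @
@@
@0@
@@@@
@000@
@@00@@
@0@0@0@
@@@@@@@@
@0000000@
@@000000@@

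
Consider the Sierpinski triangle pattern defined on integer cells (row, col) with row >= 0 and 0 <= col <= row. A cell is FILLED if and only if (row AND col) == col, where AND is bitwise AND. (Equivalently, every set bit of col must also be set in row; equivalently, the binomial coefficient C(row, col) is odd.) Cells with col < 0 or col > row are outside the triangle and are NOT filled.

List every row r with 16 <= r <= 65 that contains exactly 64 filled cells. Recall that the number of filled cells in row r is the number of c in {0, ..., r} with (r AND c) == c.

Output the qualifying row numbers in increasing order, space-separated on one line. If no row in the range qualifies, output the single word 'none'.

Answer: 63

Derivation:
Row r has 2^popcount(r) filled cells, so we need popcount(r) = log2(64) = 6.
Scan r = 16..65 and keep those with exactly 6 one-bits:
r=16=10000 popcount=1 -> skip
r=17=10001 popcount=2 -> skip
r=18=10010 popcount=2 -> skip
r=19=10011 popcount=3 -> skip
r=20=10100 popcount=2 -> skip
r=21=10101 popcount=3 -> skip
r=22=10110 popcount=3 -> skip
r=23=10111 popcount=4 -> skip
r=24=11000 popcount=2 -> skip
r=25=11001 popcount=3 -> skip
r=26=11010 popcount=3 -> skip
r=27=11011 popcount=4 -> skip
r=28=11100 popcount=3 -> skip
r=29=11101 popcount=4 -> skip
r=30=11110 popcount=4 -> skip
r=31=11111 popcount=5 -> skip
r=32=100000 popcount=1 -> skip
r=33=100001 popcount=2 -> skip
r=34=100010 popcount=2 -> skip
r=35=100011 popcount=3 -> skip
r=36=100100 popcount=2 -> skip
r=37=100101 popcount=3 -> skip
r=38=100110 popcount=3 -> skip
r=39=100111 popcount=4 -> skip
r=40=101000 popcount=2 -> skip
r=41=101001 popcount=3 -> skip
r=42=101010 popcount=3 -> skip
r=43=101011 popcount=4 -> skip
r=44=101100 popcount=3 -> skip
r=45=101101 popcount=4 -> skip
r=46=101110 popcount=4 -> skip
r=47=101111 popcount=5 -> skip
r=48=110000 popcount=2 -> skip
r=49=110001 popcount=3 -> skip
r=50=110010 popcount=3 -> skip
r=51=110011 popcount=4 -> skip
r=52=110100 popcount=3 -> skip
r=53=110101 popcount=4 -> skip
r=54=110110 popcount=4 -> skip
r=55=110111 popcount=5 -> skip
r=56=111000 popcount=3 -> skip
r=57=111001 popcount=4 -> skip
r=58=111010 popcount=4 -> skip
r=59=111011 popcount=5 -> skip
r=60=111100 popcount=4 -> skip
r=61=111101 popcount=5 -> skip
r=62=111110 popcount=5 -> skip
r=63=111111 popcount=6 -> KEEP
r=64=1000000 popcount=1 -> skip
r=65=1000001 popcount=2 -> skip
Kept rows: 63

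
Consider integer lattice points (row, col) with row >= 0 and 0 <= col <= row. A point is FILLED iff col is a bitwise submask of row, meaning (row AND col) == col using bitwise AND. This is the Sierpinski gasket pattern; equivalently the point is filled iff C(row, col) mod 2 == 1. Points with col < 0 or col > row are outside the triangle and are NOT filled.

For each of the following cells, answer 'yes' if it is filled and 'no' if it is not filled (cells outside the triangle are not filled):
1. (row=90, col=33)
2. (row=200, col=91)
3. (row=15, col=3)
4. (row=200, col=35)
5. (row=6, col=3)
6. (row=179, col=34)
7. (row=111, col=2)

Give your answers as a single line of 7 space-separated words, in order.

(90,33): row=0b1011010, col=0b100001, row AND col = 0b0 = 0; 0 != 33 -> empty
(200,91): row=0b11001000, col=0b1011011, row AND col = 0b1001000 = 72; 72 != 91 -> empty
(15,3): row=0b1111, col=0b11, row AND col = 0b11 = 3; 3 == 3 -> filled
(200,35): row=0b11001000, col=0b100011, row AND col = 0b0 = 0; 0 != 35 -> empty
(6,3): row=0b110, col=0b11, row AND col = 0b10 = 2; 2 != 3 -> empty
(179,34): row=0b10110011, col=0b100010, row AND col = 0b100010 = 34; 34 == 34 -> filled
(111,2): row=0b1101111, col=0b10, row AND col = 0b10 = 2; 2 == 2 -> filled

Answer: no no yes no no yes yes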